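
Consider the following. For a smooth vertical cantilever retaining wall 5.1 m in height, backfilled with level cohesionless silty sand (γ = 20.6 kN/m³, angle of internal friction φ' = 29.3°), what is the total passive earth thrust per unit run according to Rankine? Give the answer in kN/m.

K_p = tan²(45° + φ/2) = 2.917.
P_p = ½ K_p γ H² = 0.5 × 2.917 × 20.6 × 5.1² = 781.4 kN/m.

781 kN/m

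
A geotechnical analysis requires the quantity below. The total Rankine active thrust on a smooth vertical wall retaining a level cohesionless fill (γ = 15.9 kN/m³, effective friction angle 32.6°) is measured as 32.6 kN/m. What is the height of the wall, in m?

K_a = 0.2997. P_a = ½ K_a γ H² ⇒ H = √(2P_a/(K_a γ)).
H = √(2×32.6/(0.2997×15.9)) = 3.699 m.

3.70 m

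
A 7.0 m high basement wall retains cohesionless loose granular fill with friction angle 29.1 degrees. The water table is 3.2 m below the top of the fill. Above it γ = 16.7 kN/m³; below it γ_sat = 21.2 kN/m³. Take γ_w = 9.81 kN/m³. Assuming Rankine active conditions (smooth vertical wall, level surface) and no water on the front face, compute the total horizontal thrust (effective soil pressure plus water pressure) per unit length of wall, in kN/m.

199 kN/m

K_a = tan²(45° − φ/2) = 0.3456.
γ' = 21.2 − 9.81 = 11.39 kN/m³. Depth below WT = 3.8 m.
σ'_h at WT = K_a γ d_w = 18.47 kPa; at base = 18.47 + K_a γ' × 3.8 = 33.43 kPa.
P₁ (0–3.2 m) = ½×18.47×3.2 = 29.55. P₂ (3.2–7.0 m) = ½(18.47+33.43)×3.8 = 98.60.
P_w = ½ γ_w h₂² = 0.5×9.81×3.8² = 70.83. Total = 29.55+98.60+70.83 = 199.0 kN/m.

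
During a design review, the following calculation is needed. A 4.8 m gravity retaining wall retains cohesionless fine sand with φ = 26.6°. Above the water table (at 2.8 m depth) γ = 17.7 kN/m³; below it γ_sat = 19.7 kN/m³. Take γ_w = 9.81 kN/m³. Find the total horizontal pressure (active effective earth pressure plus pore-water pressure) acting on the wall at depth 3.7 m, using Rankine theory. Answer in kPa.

31.1 kPa

K_a = (1 − sin φ)/(1 + sin φ) = 0.3814.
γ' = 19.7 − 9.81 = 9.890 kN/m³.
Effective vertical stress at 3.7 m: σ'_v = 17.7×2.8 + 9.890×0.900 = 58.46 kPa.
σ'_h = K_a σ'_v = 0.3814 × 58.46 = 22.30 kPa; u = γ_w × 0.900 = 8.829 kPa.
Total σ_h = 22.30 + 8.829 = 31.13 kPa.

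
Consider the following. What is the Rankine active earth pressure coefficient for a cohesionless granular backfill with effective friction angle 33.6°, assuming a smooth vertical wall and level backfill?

0.288

K_a = (1 − sin φ)/(1 + sin φ) = (1 − sin 33.6°)/(1 + sin 33.6°) = 0.2875.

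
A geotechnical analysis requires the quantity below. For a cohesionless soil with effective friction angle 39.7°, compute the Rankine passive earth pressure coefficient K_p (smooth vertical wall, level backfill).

4.54

K_p = (1 + sin φ)/(1 − sin φ) = tan²(45° + 39.7°/2) = 4.537.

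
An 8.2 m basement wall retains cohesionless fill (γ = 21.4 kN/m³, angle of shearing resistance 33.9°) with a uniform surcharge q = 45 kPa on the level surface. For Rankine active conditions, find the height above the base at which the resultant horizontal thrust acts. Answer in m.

3.20 m

K_a = 0.2839.
Triangular part P₁ = ½K_aγH² = 204.3 at H/3 = 2.733 m; rectangular part P₂ = K_a q H = 104.8 at H/2 = 4.100 m.
ȳ = (P₁·2.733 + P₂·4.100)/(P₁+P₂) = 3.197 m.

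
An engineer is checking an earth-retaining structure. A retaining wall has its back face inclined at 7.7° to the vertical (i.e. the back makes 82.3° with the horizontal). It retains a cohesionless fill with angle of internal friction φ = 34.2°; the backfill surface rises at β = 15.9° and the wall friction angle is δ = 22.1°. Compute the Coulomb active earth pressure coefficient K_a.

K_a = sin²(α+φ) / [sin²α · sin(α−δ) · (1 + √{sin(φ+δ)sin(φ−β) / (sin(α−δ)sin(α+β))})²].
With α = 82.3°, φ = 34.2°, δ = 22.1°, β = 15.9°: K_a = 0.3904.

0.390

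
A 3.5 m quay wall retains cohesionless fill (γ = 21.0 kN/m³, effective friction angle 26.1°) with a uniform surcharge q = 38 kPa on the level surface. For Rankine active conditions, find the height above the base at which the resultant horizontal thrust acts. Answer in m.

1.46 m

K_a = 0.3889.
Triangular part P₁ = ½K_aγH² = 50.03 at H/3 = 1.167 m; rectangular part P₂ = K_a q H = 51.73 at H/2 = 1.750 m.
ȳ = (P₁·1.167 + P₂·1.750)/(P₁+P₂) = 1.463 m.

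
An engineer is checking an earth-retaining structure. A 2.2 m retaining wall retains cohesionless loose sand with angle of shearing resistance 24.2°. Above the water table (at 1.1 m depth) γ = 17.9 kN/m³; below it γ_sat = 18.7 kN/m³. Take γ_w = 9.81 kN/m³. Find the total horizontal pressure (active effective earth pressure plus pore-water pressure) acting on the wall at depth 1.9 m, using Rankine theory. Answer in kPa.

K_a = (1 − sin φ)/(1 + sin φ) = 0.4185.
γ' = 18.7 − 9.81 = 8.890 kN/m³.
Effective vertical stress at 1.9 m: σ'_v = 17.9×1.1 + 8.890×0.800 = 26.80 kPa.
σ'_h = K_a σ'_v = 0.4185 × 26.80 = 11.22 kPa; u = γ_w × 0.800 = 7.848 kPa.
Total σ_h = 11.22 + 7.848 = 19.07 kPa.

19.1 kPa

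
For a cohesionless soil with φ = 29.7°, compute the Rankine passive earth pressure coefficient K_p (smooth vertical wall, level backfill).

K_p = (1 + sin φ)/(1 − sin φ) = tan²(45° + 29.7°/2) = 2.964.

2.96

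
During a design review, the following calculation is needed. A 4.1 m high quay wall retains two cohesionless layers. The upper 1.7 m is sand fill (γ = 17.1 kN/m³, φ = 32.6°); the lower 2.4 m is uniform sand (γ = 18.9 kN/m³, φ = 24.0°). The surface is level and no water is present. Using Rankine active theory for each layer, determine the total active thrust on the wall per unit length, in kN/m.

59.8 kN/m

K_a1 = tan²(45°−32.6°/2) = 0.2997; K_a2 = tan²(45°−24.0°/2) = 0.4217.
Layer 1: σ at base = K_a1 γ₁ h₁ = 8.713 kPa; P₁ = ½×8.713×1.7 = 7.406.
Layer 2: σ_v at top = γ₁h₁ = 29.07; σ_h top = K_a2×29.07 = 12.26; σ_h base = K_a2×(29.07+18.9×2.4) = 31.39.
P₂ = ½(12.26+31.39)×2.4 = 52.38. Total P_a = 7.406+52.38 = 59.79 kN/m.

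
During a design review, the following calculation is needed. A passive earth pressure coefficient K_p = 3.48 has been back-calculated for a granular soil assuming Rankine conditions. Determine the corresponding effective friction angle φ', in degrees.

33.6°

K_p = (1+sin φ)/(1−sin φ) ⇒ sin φ = (K_p − 1)/(K_p + 1) = 0.5536.
φ = arcsin(0.5536) = 33.61°.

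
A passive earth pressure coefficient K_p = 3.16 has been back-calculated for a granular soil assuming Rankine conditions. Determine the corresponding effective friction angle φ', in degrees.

K_p = (1+sin φ)/(1−sin φ) ⇒ sin φ = (K_p − 1)/(K_p + 1) = 0.5192.
φ = arcsin(0.5192) = 31.28°.

31.3°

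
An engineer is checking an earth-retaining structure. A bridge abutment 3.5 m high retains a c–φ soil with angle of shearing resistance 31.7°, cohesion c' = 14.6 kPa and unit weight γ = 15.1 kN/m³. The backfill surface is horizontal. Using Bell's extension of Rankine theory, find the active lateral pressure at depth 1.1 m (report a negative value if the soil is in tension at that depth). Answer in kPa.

K_a = (1 − sin φ)/(1 + sin φ) = 0.3111.
σ_a = K_a γ z − 2c√K_a = 0.3111×15.1×1.1 − 2×14.6×0.5577 = -11.12 kPa.

-11.1 kPa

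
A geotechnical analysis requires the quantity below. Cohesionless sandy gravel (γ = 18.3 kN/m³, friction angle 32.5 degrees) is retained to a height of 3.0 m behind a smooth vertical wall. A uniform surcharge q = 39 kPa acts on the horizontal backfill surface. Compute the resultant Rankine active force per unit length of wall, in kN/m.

K_a = tan²(45° − φ/2) = 0.3010.
Soil triangle: ½ K_a γ H² = 0.5×0.3010×18.3×3.0² = 24.79 kN/m.
Surcharge rectangle: K_a q H = 0.3010×39×3.0 = 35.21 kN/m.
Total = 24.79 + 35.21 = 60.00 kN/m.

60.0 kN/m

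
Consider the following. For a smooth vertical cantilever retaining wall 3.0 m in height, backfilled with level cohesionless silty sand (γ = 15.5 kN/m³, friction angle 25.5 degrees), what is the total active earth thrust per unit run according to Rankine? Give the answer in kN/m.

27.8 kN/m

K_a = tan²(45° − φ/2) = 0.3981.
P_a = ½ K_a γ H² = 0.5 × 0.3981 × 15.5 × 3.0² = 27.77 kN/m.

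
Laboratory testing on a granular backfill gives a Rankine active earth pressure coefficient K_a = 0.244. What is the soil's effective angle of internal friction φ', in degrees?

K_a = tan²(45° − φ/2) ⇒ 45° − φ/2 = arctan(√0.244) = 26.29°.
φ = 2(45° − 26.29°) = 37.42°.

37.4°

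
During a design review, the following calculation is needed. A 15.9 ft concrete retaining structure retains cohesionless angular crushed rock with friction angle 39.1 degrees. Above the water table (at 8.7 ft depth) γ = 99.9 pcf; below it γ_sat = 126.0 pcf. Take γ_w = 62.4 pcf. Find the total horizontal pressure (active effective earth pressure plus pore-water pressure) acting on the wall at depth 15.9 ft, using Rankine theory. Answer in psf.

750 psf

K_a = (1 − sin φ)/(1 + sin φ) = 0.2265.
γ' = 126.0 − 62.4 = 63.60 pcf.
Effective vertical stress at 15.9 ft: σ'_v = 99.9×8.7 + 63.60×7.20 = 1327 psf.
σ'_h = K_a σ'_v = 0.2265 × 1327 = 300.6 psf; u = γ_w × 7.20 = 449.3 psf.
Total σ_h = 300.6 + 449.3 = 749.8 psf.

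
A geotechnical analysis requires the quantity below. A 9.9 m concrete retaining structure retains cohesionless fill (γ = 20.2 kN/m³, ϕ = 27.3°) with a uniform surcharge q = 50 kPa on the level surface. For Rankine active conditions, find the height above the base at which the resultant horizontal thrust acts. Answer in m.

K_a = 0.3711.
Triangular part P₁ = ½K_aγH² = 367.4 at H/3 = 3.300 m; rectangular part P₂ = K_a q H = 183.7 at H/2 = 4.950 m.
ȳ = (P₁·3.300 + P₂·4.950)/(P₁+P₂) = 3.850 m.

3.85 m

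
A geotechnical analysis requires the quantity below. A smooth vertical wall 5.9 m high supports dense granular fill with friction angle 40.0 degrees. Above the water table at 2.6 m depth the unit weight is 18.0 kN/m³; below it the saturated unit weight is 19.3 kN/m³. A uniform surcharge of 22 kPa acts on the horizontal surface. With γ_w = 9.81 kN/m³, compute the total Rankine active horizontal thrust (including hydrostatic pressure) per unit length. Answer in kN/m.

140 kN/m

K_a = tan²(45° − φ/2) = 0.2174.
γ' = 19.3 − 9.81 = 9.490 kN/m³. h₂ = H − d_w = 3.3 m.
σ'_h: at surface K_a·q = 4.784; at WT K_a(q+γd_w) = 14.96; at base K_a(q+γd_w+γ'h₂) = 21.77 kPa.
P₁ = ½(4.784+14.96)×2.6 = 25.67; P₂ = ½(14.96+21.77)×3.3 = 60.60; P_w = ½γ_w h₂² = 53.42.
Total = 25.67+60.60+53.42 = 139.7 kN/m.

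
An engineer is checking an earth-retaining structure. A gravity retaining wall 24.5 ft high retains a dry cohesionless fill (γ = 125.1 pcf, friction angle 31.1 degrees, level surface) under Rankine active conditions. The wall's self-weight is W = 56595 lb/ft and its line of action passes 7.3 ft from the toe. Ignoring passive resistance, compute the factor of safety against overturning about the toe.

4.23

K_a = tan²(45° − 31.1°/2) = 0.3188.
P_a = ½K_aγH² = 0.5×0.3188×125.1×24.5² = 11970 lb/ft, acting at H/3 = 8.167 ft above the base.
Overturning moment M_o = P_a × H/3 = 11970 × 8.167 = 97750.
Resisting moment M_r = W × 7.3 = 56595 × 7.3 = 413100.
FS_overturning = M_r/M_o = 413100/97750 = 4.227.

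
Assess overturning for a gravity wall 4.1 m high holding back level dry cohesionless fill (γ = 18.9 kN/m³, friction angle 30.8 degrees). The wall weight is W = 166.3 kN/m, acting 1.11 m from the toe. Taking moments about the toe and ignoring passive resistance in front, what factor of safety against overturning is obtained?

K_a = tan²(45° − 30.8°/2) = 0.3227.
P_a = ½K_aγH² = 0.5×0.3227×18.9×4.1² = 51.26 kN/m, acting at H/3 = 1.367 m above the base.
Overturning moment M_o = P_a × H/3 = 51.26 × 1.367 = 70.06.
Resisting moment M_r = W × 1.11 = 166.3 × 1.11 = 184.6.
FS_overturning = M_r/M_o = 184.6/70.06 = 2.635.

2.63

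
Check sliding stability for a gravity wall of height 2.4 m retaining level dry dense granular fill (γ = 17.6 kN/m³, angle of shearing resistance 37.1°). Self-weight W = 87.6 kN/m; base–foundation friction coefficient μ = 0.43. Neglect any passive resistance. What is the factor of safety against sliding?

K_a = tan²(45° − 37.1°/2) = 0.2475.
P_a = ½K_aγH² = 0.5×0.2475×17.6×2.4² = 12.55 kN/m, acting at H/3 = 0.8000 m above the base.
FS_sliding = μW / P_a = 0.43×87.6 / 12.55 = 3.003.

3.00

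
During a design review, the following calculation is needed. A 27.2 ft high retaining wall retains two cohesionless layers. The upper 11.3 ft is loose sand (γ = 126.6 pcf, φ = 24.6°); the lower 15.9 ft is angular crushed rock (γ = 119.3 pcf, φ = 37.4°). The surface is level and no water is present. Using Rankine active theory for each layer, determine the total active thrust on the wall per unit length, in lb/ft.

12600 lb/ft

K_a1 = tan²(45°−24.6°/2) = 0.4121; K_a2 = tan²(45°−37.4°/2) = 0.2443.
Layer 1: σ at base = K_a1 γ₁ h₁ = 589.6 psf; P₁ = ½×589.6×11.3 = 3331.
Layer 2: σ_v at top = γ₁h₁ = 1431; σ_h top = K_a2×1431 = 349.4; σ_h base = K_a2×(1431+119.3×15.9) = 812.8.
P₂ = ½(349.4+812.8)×15.9 = 9240. Total P_a = 3331+9240 = 12570 lb/ft.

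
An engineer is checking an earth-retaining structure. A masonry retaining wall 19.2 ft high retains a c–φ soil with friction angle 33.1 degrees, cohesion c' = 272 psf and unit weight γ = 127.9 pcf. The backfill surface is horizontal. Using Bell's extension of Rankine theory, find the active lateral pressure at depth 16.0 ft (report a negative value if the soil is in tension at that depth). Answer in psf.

306 psf

K_a = (1 − sin φ)/(1 + sin φ) = 0.2936.
σ_a = K_a γ z − 2c√K_a = 0.2936×127.9×16.0 − 2×272×0.5418 = 306.0 psf.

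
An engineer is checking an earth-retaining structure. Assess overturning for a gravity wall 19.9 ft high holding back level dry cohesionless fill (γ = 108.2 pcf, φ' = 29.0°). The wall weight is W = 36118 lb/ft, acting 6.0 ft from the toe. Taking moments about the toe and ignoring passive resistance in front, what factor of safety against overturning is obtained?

4.39

K_a = tan²(45° − 29.0°/2) = 0.3470.
P_a = ½K_aγH² = 0.5×0.3470×108.2×19.9² = 7434 lb/ft, acting at H/3 = 6.633 ft above the base.
Overturning moment M_o = P_a × H/3 = 7434 × 6.633 = 49310.
Resisting moment M_r = W × 6.0 = 36118 × 6.0 = 216700.
FS_overturning = M_r/M_o = 216700/49310 = 4.395.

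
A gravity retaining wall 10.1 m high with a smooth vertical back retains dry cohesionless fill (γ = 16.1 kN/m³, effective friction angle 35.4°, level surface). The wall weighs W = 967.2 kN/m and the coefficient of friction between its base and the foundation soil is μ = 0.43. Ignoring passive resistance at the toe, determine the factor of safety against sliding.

K_a = tan²(45° − 35.4°/2) = 0.2664.
P_a = ½K_aγH² = 0.5×0.2664×16.1×10.1² = 218.8 kN/m, acting at H/3 = 3.367 m above the base.
FS_sliding = μW / P_a = 0.43×967.2 / 218.8 = 1.901.

1.90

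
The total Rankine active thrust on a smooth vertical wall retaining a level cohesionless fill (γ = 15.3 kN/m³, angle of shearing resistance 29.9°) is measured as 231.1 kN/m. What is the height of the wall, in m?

9.50 m

K_a = 0.3347. P_a = ½ K_a γ H² ⇒ H = √(2P_a/(K_a γ)).
H = √(2×231.1/(0.3347×15.3)) = 9.501 m.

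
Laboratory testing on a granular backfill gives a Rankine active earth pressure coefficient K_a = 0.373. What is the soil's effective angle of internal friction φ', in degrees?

27.2°

K_a = tan²(45° − φ/2) ⇒ 45° − φ/2 = arctan(√0.373) = 31.41°.
φ = 2(45° − 31.41°) = 27.17°.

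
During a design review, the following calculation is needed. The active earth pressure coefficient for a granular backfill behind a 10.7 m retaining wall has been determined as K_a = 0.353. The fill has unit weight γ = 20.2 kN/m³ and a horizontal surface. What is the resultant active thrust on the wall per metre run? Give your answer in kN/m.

P = ½ K_a γ H² = 0.5 × 0.353 × 20.2 × 10.7² = 408.2 kN/m.

408 kN/m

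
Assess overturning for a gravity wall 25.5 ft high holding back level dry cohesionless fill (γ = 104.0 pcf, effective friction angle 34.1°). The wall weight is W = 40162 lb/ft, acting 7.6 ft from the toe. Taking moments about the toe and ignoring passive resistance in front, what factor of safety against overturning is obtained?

3.77

K_a = tan²(45° − 34.1°/2) = 0.2815.
P_a = ½K_aγH² = 0.5×0.2815×104.0×25.5² = 9519 lb/ft, acting at H/3 = 8.500 ft above the base.
Overturning moment M_o = P_a × H/3 = 9519 × 8.500 = 80910.
Resisting moment M_r = W × 7.6 = 40162 × 7.6 = 305200.
FS_overturning = M_r/M_o = 305200/80910 = 3.772.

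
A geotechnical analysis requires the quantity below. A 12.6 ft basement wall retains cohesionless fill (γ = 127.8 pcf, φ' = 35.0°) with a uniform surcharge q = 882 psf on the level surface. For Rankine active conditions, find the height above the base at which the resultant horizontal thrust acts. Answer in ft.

K_a = 0.2710.
Triangular part P₁ = ½K_aγH² = 2749 at H/3 = 4.200 ft; rectangular part P₂ = K_a q H = 3012 at H/2 = 6.300 ft.
ȳ = (P₁·4.200 + P₂·6.300)/(P₁+P₂) = 5.298 ft.

5.30 ft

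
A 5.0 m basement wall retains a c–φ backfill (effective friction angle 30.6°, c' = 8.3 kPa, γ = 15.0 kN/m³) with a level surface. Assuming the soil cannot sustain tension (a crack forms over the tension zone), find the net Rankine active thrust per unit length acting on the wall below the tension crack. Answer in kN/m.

22.8 kN/m

K_a = 0.3253; √K_a = 0.5704.
Tension-crack depth z_c = 2c/(γ√K_a) = 2×8.3/(15.0×0.5704) = 1.940 m.
σ_a at base = K_a γ H − 2c√K_a = 0.3253×15.0×5.0 − 2×8.3×0.5704 = 14.93 kPa.
P_a = ½ × 14.93 × (H − z_c) = 0.5×14.93×3.060 = 22.85 kN/m.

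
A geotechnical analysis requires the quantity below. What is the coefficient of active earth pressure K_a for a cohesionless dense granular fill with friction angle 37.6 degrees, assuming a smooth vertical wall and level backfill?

0.242

K_a = (1 − sin φ)/(1 + sin φ) = (1 − sin 37.6°)/(1 + sin 37.6°) = 0.2421.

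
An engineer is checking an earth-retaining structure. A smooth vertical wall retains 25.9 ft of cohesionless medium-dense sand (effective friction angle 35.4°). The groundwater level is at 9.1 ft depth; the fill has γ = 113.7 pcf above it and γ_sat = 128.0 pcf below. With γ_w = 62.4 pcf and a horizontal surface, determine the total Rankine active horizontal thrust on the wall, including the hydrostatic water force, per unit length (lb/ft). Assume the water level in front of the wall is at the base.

17200 lb/ft

K_a = tan²(45° − φ/2) = 0.2664.
γ' = 128.0 − 62.4 = 65.60 pcf. Depth below WT = 16.8 ft.
σ'_h at WT = K_a γ d_w = 275.6 psf; at base = 275.6 + K_a γ' × 16.8 = 569.2 psf.
P₁ (0–9.1 ft) = ½×275.6×9.1 = 1254. P₂ (9.1–25.9 ft) = ½(275.6+569.2)×16.8 = 7097.
P_w = ½ γ_w h₂² = 0.5×62.4×16.8² = 8806. Total = 1254+7097+8806 = 17160 lb/ft.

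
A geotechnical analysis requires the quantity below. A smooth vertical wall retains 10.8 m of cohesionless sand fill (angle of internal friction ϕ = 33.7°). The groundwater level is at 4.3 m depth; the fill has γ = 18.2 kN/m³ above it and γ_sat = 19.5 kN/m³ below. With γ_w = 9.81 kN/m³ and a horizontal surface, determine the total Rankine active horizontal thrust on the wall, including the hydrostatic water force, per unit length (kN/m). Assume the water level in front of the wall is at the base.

K_a = tan²(45° − φ/2) = 0.2863.
γ' = 19.5 − 9.81 = 9.690 kN/m³. Depth below WT = 6.5 m.
σ'_h at WT = K_a γ d_w = 22.41 kPa; at base = 22.41 + K_a γ' × 6.5 = 40.44 kPa.
P₁ (0–4.3 m) = ½×22.41×4.3 = 48.17. P₂ (4.3–10.8 m) = ½(22.41+40.44)×6.5 = 204.2.
P_w = ½ γ_w h₂² = 0.5×9.81×6.5² = 207.2. Total = 48.17+204.2+207.2 = 459.7 kN/m.

460 kN/m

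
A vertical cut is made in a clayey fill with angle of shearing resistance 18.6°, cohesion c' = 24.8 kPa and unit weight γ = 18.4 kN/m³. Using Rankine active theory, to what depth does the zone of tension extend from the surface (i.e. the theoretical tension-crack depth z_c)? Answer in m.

K_a = tan²(45° − 18.6°/2) = 0.5163; √K_a = 0.7186.
The active pressure is zero where K_a γ z = 2c√K_a, so z_c = 2c/(γ√K_a) = 2×24.8/(18.4×0.7186) = 3.751 m.

3.75 m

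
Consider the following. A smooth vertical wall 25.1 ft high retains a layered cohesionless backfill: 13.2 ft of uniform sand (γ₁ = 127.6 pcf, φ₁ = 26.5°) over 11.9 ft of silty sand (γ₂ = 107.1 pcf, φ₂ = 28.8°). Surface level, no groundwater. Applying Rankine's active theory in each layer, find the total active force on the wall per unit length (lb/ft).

13900 lb/ft

K_a1 = tan²(45°−26.5°/2) = 0.3829; K_a2 = tan²(45°−28.8°/2) = 0.3498.
Layer 1: σ at base = K_a1 γ₁ h₁ = 645.0 psf; P₁ = ½×645.0×13.2 = 4257.
Layer 2: σ_v at top = γ₁h₁ = 1684; σ_h top = K_a2×1684 = 589.1; σ_h base = K_a2×(1684+107.1×11.9) = 1035.
P₂ = ½(589.1+1035)×11.9 = 9662. Total P_a = 4257+9662 = 13920 lb/ft.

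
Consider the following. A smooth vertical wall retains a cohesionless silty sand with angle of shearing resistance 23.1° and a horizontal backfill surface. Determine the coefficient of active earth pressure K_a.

K_a = tan²(45° − φ/2) = tan²(33.45°) = 0.4364.

0.436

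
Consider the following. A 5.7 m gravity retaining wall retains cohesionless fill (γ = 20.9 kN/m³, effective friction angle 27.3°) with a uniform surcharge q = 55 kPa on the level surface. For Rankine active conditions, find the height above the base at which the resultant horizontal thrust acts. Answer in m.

2.36 m

K_a = 0.3711.
Triangular part P₁ = ½K_aγH² = 126.0 at H/3 = 1.900 m; rectangular part P₂ = K_a q H = 116.3 at H/2 = 2.850 m.
ȳ = (P₁·1.900 + P₂·2.850)/(P₁+P₂) = 2.356 m.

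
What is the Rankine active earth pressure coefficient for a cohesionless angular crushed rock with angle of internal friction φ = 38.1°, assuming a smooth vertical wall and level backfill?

0.237

K_a = tan²(45° − φ/2) = tan²(25.95°) = 0.2368.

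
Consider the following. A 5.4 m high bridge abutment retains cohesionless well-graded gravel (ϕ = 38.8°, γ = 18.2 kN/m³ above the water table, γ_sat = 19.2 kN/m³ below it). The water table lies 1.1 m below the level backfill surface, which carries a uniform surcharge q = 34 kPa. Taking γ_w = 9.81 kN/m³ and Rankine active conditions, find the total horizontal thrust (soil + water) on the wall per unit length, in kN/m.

175 kN/m

K_a = tan²(45° − φ/2) = 0.2296.
γ' = 19.2 − 9.81 = 9.390 kN/m³. h₂ = H − d_w = 4.3 m.
σ'_h: at surface K_a·q = 7.805; at WT K_a(q+γd_w) = 12.40; at base K_a(q+γd_w+γ'h₂) = 21.67 kPa.
P₁ = ½(7.805+12.40)×1.1 = 11.11; P₂ = ½(12.40+21.67)×4.3 = 73.25; P_w = ½γ_w h₂² = 90.69.
Total = 11.11+73.25+90.69 = 175.1 kN/m.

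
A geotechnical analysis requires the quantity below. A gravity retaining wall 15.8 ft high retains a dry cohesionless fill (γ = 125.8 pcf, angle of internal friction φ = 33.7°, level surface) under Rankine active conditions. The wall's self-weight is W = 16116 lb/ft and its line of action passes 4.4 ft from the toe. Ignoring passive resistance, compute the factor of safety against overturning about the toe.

2.99

K_a = tan²(45° − 33.7°/2) = 0.2863.
P_a = ½K_aγH² = 0.5×0.2863×125.8×15.8² = 4496 lb/ft, acting at H/3 = 5.267 ft above the base.
Overturning moment M_o = P_a × H/3 = 4496 × 5.267 = 23680.
Resisting moment M_r = W × 4.4 = 16116 × 4.4 = 70910.
FS_overturning = M_r/M_o = 70910/23680 = 2.995.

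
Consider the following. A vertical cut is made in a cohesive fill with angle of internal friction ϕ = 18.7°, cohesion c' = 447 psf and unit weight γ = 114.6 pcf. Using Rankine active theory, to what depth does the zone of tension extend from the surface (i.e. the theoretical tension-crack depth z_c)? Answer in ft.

K_a = tan²(45° − 18.7°/2) = 0.5144; √K_a = 0.7173.
The active pressure is zero where K_a γ z = 2c√K_a, so z_c = 2c/(γ√K_a) = 2×447/(114.6×0.7173) = 10.88 ft.

10.9 ft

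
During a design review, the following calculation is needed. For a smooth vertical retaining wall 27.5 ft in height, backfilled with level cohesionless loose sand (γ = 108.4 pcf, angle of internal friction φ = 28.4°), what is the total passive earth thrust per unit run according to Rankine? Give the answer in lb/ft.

K_p = tan²(45° + φ/2) = 2.814.
P_p = ½ K_p γ H² = 0.5 × 2.814 × 108.4 × 27.5² = 115300 lb/ft.

115000 lb/ft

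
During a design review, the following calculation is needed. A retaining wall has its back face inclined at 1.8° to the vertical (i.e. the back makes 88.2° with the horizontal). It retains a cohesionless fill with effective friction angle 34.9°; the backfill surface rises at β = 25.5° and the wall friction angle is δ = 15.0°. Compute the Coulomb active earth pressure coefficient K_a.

K_a = sin²(α+φ) / [sin²α · sin(α−δ) · (1 + √{sin(φ+δ)sin(φ−β) / (sin(α−δ)sin(α+β))})²].
With α = 88.2°, φ = 34.9°, δ = 15.0°, β = 25.5°: K_a = 0.3867.

0.387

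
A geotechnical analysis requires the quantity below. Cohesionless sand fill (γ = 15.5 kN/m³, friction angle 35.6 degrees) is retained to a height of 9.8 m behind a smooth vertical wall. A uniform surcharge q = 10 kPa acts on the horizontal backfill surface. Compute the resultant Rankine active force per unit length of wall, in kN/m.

K_a = tan²(45° − φ/2) = 0.2641.
Soil triangle: ½ K_a γ H² = 0.5×0.2641×15.5×9.8² = 196.6 kN/m.
Surcharge rectangle: K_a q H = 0.2641×10×9.8 = 25.88 kN/m.
Total = 196.6 + 25.88 = 222.5 kN/m.

222 kN/m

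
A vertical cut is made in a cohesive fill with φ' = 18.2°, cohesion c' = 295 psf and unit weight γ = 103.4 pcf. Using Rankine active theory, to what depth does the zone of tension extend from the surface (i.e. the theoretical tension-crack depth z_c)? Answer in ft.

7.88 ft

K_a = tan²(45° − 18.2°/2) = 0.5240; √K_a = 0.7239.
The active pressure is zero where K_a γ z = 2c√K_a, so z_c = 2c/(γ√K_a) = 2×295/(103.4×0.7239) = 7.883 ft.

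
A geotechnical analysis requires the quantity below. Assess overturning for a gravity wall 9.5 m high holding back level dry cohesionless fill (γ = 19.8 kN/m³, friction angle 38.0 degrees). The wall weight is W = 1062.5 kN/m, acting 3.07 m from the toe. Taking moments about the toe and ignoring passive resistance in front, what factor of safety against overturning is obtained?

K_a = tan²(45° − 38.0°/2) = 0.2379.
P_a = ½K_aγH² = 0.5×0.2379×19.8×9.5² = 212.5 kN/m, acting at H/3 = 3.167 m above the base.
Overturning moment M_o = P_a × H/3 = 212.5 × 3.167 = 673.1.
Resisting moment M_r = W × 3.07 = 1062.5 × 3.07 = 3262.
FS_overturning = M_r/M_o = 3262/673.1 = 4.846.

4.85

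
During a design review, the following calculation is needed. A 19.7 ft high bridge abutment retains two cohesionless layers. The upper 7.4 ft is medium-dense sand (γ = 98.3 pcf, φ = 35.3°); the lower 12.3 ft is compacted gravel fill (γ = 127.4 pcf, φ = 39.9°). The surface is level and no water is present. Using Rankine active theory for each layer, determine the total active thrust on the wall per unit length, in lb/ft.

4780 lb/ft

K_a1 = tan²(45°−35.3°/2) = 0.2675; K_a2 = tan²(45°−39.9°/2) = 0.2184.
Layer 1: σ at base = K_a1 γ₁ h₁ = 194.6 psf; P₁ = ½×194.6×7.4 = 720.1.
Layer 2: σ_v at top = γ₁h₁ = 727.4; σ_h top = K_a2×727.4 = 158.9; σ_h base = K_a2×(727.4+127.4×12.3) = 501.2.
P₂ = ½(158.9+501.2)×12.3 = 4059. Total P_a = 720.1+4059 = 4780 lb/ft.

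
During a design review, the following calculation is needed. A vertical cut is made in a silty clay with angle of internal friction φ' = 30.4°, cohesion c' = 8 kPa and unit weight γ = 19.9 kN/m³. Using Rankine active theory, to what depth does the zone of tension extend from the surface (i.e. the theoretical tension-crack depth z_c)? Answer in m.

1.40 m

K_a = tan²(45° − 30.4°/2) = 0.3280; √K_a = 0.5727.
The active pressure is zero where K_a γ z = 2c√K_a, so z_c = 2c/(γ√K_a) = 2×8/(19.9×0.5727) = 1.404 m.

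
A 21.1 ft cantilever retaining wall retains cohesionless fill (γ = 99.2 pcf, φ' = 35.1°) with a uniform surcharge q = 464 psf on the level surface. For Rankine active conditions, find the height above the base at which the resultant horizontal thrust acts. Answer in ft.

8.11 ft

K_a = 0.2698.
Triangular part P₁ = ½K_aγH² = 5959 at H/3 = 7.033 ft; rectangular part P₂ = K_a q H = 2642 at H/2 = 10.55 ft.
ȳ = (P₁·7.033 + P₂·10.55)/(P₁+P₂) = 8.114 ft.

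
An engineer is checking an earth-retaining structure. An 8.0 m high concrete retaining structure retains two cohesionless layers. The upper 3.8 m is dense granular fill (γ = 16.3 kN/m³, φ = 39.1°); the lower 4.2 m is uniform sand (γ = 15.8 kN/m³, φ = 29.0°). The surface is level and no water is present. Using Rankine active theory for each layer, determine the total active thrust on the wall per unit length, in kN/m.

165 kN/m

K_a1 = tan²(45°−39.1°/2) = 0.2265; K_a2 = tan²(45°−29.0°/2) = 0.3470.
Layer 1: σ at base = K_a1 γ₁ h₁ = 14.03 kPa; P₁ = ½×14.03×3.8 = 26.65.
Layer 2: σ_v at top = γ₁h₁ = 61.94; σ_h top = K_a2×61.94 = 21.49; σ_h base = K_a2×(61.94+15.8×4.2) = 44.52.
P₂ = ½(21.49+44.52)×4.2 = 138.6. Total P_a = 26.65+138.6 = 165.3 kN/m.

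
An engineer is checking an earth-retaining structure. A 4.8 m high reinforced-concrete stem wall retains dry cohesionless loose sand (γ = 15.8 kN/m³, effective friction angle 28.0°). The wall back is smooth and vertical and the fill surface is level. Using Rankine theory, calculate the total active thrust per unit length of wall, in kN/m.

65.7 kN/m

K_a = tan²(45° − φ/2) = 0.3610.
P_a = ½ K_a γ H² = 0.5 × 0.3610 × 15.8 × 4.8² = 65.71 kN/m.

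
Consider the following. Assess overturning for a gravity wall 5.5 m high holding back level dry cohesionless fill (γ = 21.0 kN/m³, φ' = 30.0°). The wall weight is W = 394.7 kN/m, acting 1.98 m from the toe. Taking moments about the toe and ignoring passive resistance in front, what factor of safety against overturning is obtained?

4.03

K_a = tan²(45° − 30.0°/2) = 0.3333.
P_a = ½K_aγH² = 0.5×0.3333×21.0×5.5² = 105.9 kN/m, acting at H/3 = 1.833 m above the base.
Overturning moment M_o = P_a × H/3 = 105.9 × 1.833 = 194.1.
Resisting moment M_r = W × 1.98 = 394.7 × 1.98 = 781.5.
FS_overturning = M_r/M_o = 781.5/194.1 = 4.026.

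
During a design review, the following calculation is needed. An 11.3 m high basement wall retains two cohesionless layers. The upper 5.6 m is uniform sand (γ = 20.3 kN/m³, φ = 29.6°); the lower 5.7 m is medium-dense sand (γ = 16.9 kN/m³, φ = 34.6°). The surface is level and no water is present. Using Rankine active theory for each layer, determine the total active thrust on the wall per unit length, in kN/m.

362 kN/m

K_a1 = tan²(45°−29.6°/2) = 0.3387; K_a2 = tan²(45°−34.6°/2) = 0.2756.
Layer 1: σ at base = K_a1 γ₁ h₁ = 38.51 kPa; P₁ = ½×38.51×5.6 = 107.8.
Layer 2: σ_v at top = γ₁h₁ = 113.7; σ_h top = K_a2×113.7 = 31.33; σ_h base = K_a2×(113.7+16.9×5.7) = 57.89.
P₂ = ½(31.33+57.89)×5.7 = 254.3. Total P_a = 107.8+254.3 = 362.1 kN/m.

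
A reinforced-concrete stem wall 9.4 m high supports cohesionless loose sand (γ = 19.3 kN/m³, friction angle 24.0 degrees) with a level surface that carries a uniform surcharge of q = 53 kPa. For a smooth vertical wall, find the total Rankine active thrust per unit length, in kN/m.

570 kN/m

K_a = tan²(45° − φ/2) = 0.4217.
Soil triangle: ½ K_a γ H² = 0.5×0.4217×19.3×9.4² = 359.6 kN/m.
Surcharge rectangle: K_a q H = 0.4217×53×9.4 = 210.1 kN/m.
Total = 359.6 + 210.1 = 569.7 kN/m.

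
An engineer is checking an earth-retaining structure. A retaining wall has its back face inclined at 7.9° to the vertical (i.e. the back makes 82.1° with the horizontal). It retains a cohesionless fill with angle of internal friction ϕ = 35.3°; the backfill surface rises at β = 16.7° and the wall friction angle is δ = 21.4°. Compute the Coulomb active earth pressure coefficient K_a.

0.380

K_a = sin²(α+φ) / [sin²α · sin(α−δ) · (1 + √{sin(φ+δ)sin(φ−β) / (sin(α−δ)sin(α+β))})²].
With α = 82.1°, φ = 35.3°, δ = 21.4°, β = 16.7°: K_a = 0.3804.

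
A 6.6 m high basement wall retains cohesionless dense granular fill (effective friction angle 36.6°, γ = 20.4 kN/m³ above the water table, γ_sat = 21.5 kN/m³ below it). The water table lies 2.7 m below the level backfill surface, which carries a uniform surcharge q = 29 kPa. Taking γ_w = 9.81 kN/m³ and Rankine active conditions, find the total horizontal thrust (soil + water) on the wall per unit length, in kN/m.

K_a = tan²(45° − φ/2) = 0.2530.
γ' = 21.5 − 9.81 = 11.69 kN/m³. h₂ = H − d_w = 3.9 m.
σ'_h: at surface K_a·q = 7.336; at WT K_a(q+γd_w) = 21.27; at base K_a(q+γd_w+γ'h₂) = 32.80 kPa.
P₁ = ½(7.336+21.27)×2.7 = 38.62; P₂ = ½(21.27+32.80)×3.9 = 105.4; P_w = ½γ_w h₂² = 74.61.
Total = 38.62+105.4+74.61 = 218.7 kN/m.

219 kN/m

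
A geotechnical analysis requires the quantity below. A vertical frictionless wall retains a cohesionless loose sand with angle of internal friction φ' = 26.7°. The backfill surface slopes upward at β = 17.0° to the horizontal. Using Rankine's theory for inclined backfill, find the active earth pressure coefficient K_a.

K_a = cos β · (cos β − √(cos²β − cos²φ)) / (cos β + √(cos²β − cos²φ)).
cos β = 0.9563, cos φ = 0.8934, √(cos²β − cos²φ) = 0.3412.
K_a = 0.9563 × (0.9563 − 0.3412)/(0.9563 + 0.3412) = 0.4534.

0.453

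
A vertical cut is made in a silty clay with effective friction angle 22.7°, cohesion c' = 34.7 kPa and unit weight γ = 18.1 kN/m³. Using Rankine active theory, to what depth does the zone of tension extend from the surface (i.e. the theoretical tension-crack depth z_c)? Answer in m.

K_a = tan²(45° − 22.7°/2) = 0.4431; √K_a = 0.6657.
The active pressure is zero where K_a γ z = 2c√K_a, so z_c = 2c/(γ√K_a) = 2×34.7/(18.1×0.6657) = 5.760 m.

5.76 m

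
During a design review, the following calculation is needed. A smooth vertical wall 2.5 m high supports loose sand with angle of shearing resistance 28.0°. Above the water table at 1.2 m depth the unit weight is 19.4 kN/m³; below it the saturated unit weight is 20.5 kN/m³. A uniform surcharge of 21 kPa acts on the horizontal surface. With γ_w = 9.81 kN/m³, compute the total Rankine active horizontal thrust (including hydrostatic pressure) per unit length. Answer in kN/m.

46.5 kN/m

K_a = tan²(45° − φ/2) = 0.3610.
γ' = 20.5 − 9.81 = 10.69 kN/m³. h₂ = H − d_w = 1.3 m.
σ'_h: at surface K_a·q = 7.582; at WT K_a(q+γd_w) = 15.99; at base K_a(q+γd_w+γ'h₂) = 21.00 kPa.
P₁ = ½(7.582+15.99)×1.2 = 14.14; P₂ = ½(15.99+21.00)×1.3 = 24.04; P_w = ½γ_w h₂² = 8.289.
Total = 14.14+24.04+8.289 = 46.47 kN/m.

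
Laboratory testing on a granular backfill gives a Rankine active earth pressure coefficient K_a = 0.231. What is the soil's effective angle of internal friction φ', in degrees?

K_a = tan²(45° − φ/2) ⇒ 45° − φ/2 = arctan(√0.231) = 25.67°.
φ = 2(45° − 25.67°) = 38.66°.

38.7°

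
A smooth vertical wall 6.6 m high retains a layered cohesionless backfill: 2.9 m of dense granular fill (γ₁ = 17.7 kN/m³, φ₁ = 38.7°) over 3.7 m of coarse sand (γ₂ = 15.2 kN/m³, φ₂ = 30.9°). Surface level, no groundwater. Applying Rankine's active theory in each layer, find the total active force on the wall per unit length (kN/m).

K_a1 = tan²(45°−38.7°/2) = 0.2306; K_a2 = tan²(45°−30.9°/2) = 0.3214.
Layer 1: σ at base = K_a1 γ₁ h₁ = 11.84 kPa; P₁ = ½×11.84×2.9 = 17.16.
Layer 2: σ_v at top = γ₁h₁ = 51.33; σ_h top = K_a2×51.33 = 16.50; σ_h base = K_a2×(51.33+15.2×3.7) = 34.57.
P₂ = ½(16.50+34.57)×3.7 = 94.48. Total P_a = 17.16+94.48 = 111.6 kN/m.

112 kN/m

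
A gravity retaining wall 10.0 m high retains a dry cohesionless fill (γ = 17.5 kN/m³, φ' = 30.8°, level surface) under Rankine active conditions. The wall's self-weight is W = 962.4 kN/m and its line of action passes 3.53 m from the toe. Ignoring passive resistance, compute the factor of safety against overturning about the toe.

3.61

K_a = tan²(45° − 30.8°/2) = 0.3227.
P_a = ½K_aγH² = 0.5×0.3227×17.5×10.0² = 282.4 kN/m, acting at H/3 = 3.333 m above the base.
Overturning moment M_o = P_a × H/3 = 282.4 × 3.333 = 941.2.
Resisting moment M_r = W × 3.53 = 962.4 × 3.53 = 3397.
FS_overturning = M_r/M_o = 3397/941.2 = 3.609.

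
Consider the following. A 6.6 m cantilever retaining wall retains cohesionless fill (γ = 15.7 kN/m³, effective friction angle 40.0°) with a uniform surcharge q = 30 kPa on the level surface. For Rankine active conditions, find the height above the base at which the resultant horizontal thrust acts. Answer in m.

K_a = 0.2174.
Triangular part P₁ = ½K_aγH² = 74.35 at H/3 = 2.200 m; rectangular part P₂ = K_a q H = 43.05 at H/2 = 3.300 m.
ȳ = (P₁·2.200 + P₂·3.300)/(P₁+P₂) = 2.603 m.

2.60 m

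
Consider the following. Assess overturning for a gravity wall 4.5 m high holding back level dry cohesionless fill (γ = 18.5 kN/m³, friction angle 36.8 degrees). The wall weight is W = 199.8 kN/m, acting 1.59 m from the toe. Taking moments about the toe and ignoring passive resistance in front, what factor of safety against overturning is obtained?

K_a = tan²(45° − 36.8°/2) = 0.2508.
P_a = ½K_aγH² = 0.5×0.2508×18.5×4.5² = 46.97 kN/m, acting at H/3 = 1.500 m above the base.
Overturning moment M_o = P_a × H/3 = 46.97 × 1.500 = 70.46.
Resisting moment M_r = W × 1.59 = 199.8 × 1.59 = 317.7.
FS_overturning = M_r/M_o = 317.7/70.46 = 4.509.

4.51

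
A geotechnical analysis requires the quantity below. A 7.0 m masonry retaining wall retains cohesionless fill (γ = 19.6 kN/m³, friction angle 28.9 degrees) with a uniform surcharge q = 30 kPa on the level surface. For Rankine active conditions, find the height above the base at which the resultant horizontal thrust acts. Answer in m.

2.69 m

K_a = 0.3484.
Triangular part P₁ = ½K_aγH² = 167.3 at H/3 = 2.333 m; rectangular part P₂ = K_a q H = 73.16 at H/2 = 3.500 m.
ȳ = (P₁·2.333 + P₂·3.500)/(P₁+P₂) = 2.688 m.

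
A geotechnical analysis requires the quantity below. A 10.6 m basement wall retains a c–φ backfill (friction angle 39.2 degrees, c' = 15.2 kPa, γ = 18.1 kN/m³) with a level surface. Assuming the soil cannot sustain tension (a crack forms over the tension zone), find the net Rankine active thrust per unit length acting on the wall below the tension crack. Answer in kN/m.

K_a = 0.2255; √K_a = 0.4748.
Tension-crack depth z_c = 2c/(γ√K_a) = 2×15.2/(18.1×0.4748) = 3.537 m.
σ_a at base = K_a γ H − 2c√K_a = 0.2255×18.1×10.6 − 2×15.2×0.4748 = 28.82 kPa.
P_a = ½ × 28.82 × (H − z_c) = 0.5×28.82×7.063 = 101.8 kN/m.

102 kN/m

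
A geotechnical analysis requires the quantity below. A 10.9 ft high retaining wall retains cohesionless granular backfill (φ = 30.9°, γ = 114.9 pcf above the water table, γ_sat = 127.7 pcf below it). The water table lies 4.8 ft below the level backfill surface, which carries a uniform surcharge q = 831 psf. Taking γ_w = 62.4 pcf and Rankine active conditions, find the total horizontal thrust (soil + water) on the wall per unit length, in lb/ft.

K_a = tan²(45° − φ/2) = 0.3214.
γ' = 127.7 − 62.4 = 65.30 pcf. h₂ = H − d_w = 6.1 ft.
σ'_h: at surface K_a·q = 267.1; at WT K_a(q+γd_w) = 444.3; at base K_a(q+γd_w+γ'h₂) = 572.4 psf.
P₁ = ½(267.1+444.3)×4.8 = 1707; P₂ = ½(444.3+572.4)×6.1 = 3101; P_w = ½γ_w h₂² = 1161.
Total = 1707+3101+1161 = 5969 lb/ft.

5970 lb/ft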